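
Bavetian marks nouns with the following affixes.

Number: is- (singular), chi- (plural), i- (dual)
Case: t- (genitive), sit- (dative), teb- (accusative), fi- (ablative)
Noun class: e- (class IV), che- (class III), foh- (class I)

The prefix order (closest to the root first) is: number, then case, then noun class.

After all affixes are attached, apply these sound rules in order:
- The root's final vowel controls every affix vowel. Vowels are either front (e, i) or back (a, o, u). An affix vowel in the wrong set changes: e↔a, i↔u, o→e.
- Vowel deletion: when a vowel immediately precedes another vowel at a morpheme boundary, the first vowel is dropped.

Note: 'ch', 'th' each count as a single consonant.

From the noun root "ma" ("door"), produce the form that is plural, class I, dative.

Attach number plural chi- → chima.
Attach case dative sit- → sitchima.
Attach noun class class I foh- → fohsitchima.
Apply vowel harmony: fohsitchima → fohsutchuma.
Vowel deletion: no change.

fohsutchuma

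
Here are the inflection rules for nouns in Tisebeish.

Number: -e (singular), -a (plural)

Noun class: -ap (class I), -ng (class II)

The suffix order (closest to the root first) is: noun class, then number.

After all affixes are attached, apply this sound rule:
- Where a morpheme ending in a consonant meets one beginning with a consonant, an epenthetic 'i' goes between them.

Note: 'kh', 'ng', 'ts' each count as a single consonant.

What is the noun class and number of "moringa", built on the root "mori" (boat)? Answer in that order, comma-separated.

class II, plural

Segment: mori-ng-a.
noun class: -ng → class II.
number: -a → plural.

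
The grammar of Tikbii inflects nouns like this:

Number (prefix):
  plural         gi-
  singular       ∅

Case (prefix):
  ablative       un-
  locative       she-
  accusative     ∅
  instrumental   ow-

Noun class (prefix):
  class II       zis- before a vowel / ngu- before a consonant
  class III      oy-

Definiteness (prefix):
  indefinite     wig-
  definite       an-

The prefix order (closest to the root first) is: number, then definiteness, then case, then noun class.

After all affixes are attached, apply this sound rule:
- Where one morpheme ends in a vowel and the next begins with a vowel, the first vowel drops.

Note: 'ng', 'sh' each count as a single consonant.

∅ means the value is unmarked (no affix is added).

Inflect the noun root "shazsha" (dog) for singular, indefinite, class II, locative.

ngushewigshazsha

number = singular: zero marking, form stays shazsha.
Attach definiteness indefinite wig- → wigshazsha.
Attach case locative she- → shewigshazsha.
Attach noun class class II ngu- (before consonant 'sh') → ngushewigshazsha.
Vowel deletion: no change.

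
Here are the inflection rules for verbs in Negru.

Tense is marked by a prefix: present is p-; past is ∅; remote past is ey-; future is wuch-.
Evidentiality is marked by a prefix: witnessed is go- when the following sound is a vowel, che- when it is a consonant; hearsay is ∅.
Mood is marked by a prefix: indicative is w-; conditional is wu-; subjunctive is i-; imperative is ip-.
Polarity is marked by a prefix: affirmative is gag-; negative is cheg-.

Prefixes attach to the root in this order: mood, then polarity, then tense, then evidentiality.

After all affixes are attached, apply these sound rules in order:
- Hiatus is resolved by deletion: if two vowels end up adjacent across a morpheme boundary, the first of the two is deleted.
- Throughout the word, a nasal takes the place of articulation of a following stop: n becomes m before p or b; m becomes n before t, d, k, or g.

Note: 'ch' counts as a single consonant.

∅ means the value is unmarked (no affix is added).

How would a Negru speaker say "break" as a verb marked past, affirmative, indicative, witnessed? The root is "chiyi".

chegagwchiyi

Attach mood indicative w- → wchiyi.
Attach polarity affirmative gag- → gagwchiyi.
tense = past: zero marking, form stays gagwchiyi.
Attach evidentiality witnessed che- (before consonant 'g') → chegagwchiyi.
Vowel deletion: no change.
Nasal assimilation: no change.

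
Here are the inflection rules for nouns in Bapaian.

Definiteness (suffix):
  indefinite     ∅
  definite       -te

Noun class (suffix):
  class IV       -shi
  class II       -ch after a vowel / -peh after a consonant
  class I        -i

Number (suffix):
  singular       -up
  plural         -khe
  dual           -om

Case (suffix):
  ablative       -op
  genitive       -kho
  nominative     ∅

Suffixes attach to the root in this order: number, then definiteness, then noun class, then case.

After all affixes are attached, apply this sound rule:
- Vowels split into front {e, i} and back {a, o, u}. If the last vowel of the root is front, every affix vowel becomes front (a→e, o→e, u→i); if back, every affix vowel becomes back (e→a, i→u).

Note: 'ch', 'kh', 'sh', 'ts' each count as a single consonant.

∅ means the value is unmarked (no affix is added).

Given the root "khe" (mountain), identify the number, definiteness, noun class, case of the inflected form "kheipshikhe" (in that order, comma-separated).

Segment: khe-up-shi-kho.
number: -up → singular.
definiteness: ∅ → indefinite.
noun class: -shi → class IV.
case: -kho → genitive.

singular, indefinite, class IV, genitive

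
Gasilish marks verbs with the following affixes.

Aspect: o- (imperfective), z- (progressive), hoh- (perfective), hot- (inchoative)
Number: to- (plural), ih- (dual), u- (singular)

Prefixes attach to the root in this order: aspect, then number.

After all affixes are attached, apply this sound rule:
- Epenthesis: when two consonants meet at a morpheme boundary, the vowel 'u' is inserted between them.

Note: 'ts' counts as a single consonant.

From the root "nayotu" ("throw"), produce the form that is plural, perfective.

tohohunayotu

Attach aspect perfective hoh- → hohnayotu.
Attach number plural to- → tohohnayotu.
Apply epenthesis: tohohnayotu → tohohunayotu.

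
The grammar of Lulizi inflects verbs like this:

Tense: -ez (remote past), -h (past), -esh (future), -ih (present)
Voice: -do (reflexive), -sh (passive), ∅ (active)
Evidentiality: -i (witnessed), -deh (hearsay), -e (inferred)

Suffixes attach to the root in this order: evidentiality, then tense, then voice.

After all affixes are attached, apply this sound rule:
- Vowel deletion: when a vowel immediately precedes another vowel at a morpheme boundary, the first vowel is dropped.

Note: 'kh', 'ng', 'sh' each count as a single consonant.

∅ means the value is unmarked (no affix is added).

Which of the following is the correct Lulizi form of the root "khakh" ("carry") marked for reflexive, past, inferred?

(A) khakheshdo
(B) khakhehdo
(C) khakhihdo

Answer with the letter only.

Attach evidentiality inferred -e → khakhe.
Attach tense past -h → khakheh.
Attach voice reflexive -do → khakhehdo.
Vowel deletion: no change.
So the correct form is khakhehdo, option (B).
(C) khakhihdo is wrong: it uses witnessed instead of inferred for evidentiality.
(A) khakheshdo is wrong: it uses future instead of past for tense.

B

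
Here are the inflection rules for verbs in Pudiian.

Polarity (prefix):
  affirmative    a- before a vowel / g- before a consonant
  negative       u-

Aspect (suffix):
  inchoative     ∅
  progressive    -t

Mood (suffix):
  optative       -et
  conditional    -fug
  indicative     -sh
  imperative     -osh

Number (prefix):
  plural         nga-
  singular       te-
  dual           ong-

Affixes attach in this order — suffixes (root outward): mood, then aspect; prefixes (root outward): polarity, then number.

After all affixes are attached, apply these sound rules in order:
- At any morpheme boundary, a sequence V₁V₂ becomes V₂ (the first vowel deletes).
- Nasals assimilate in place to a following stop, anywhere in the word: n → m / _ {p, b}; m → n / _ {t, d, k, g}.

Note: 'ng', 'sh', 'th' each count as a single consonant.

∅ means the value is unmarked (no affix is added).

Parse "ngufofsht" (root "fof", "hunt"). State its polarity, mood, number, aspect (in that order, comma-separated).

negative, indicative, plural, progressive

Segment: nga-u-fof-sh-t.
polarity: u- → negative.
mood: -sh → indicative.
number: nga- → plural.
aspect: -t → progressive.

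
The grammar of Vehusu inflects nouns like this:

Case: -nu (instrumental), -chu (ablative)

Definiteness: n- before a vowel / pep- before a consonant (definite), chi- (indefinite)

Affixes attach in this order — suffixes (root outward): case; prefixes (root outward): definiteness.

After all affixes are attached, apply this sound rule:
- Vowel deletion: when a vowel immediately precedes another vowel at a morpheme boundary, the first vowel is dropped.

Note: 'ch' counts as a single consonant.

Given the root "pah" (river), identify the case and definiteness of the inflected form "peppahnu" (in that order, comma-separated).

instrumental, definite

Segment: pep-pah-nu.
case: -nu → instrumental.
definiteness: n/pep- → definite.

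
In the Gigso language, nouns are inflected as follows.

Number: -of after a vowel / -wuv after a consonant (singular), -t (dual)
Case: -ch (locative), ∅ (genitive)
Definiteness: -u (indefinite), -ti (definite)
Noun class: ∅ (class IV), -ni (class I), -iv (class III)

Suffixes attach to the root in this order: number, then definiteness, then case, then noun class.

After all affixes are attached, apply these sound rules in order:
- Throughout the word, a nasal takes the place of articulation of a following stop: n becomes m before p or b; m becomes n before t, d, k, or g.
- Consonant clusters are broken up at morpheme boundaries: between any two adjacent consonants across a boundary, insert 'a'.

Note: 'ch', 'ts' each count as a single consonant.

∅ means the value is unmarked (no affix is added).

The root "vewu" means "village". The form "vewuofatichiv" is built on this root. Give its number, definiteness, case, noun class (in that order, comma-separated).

Segment: vewu-of-ti-ch-iv.
number: -of/wuv → singular.
definiteness: -ti → definite.
case: -ch → locative.
noun class: -iv → class III.

singular, definite, locative, class III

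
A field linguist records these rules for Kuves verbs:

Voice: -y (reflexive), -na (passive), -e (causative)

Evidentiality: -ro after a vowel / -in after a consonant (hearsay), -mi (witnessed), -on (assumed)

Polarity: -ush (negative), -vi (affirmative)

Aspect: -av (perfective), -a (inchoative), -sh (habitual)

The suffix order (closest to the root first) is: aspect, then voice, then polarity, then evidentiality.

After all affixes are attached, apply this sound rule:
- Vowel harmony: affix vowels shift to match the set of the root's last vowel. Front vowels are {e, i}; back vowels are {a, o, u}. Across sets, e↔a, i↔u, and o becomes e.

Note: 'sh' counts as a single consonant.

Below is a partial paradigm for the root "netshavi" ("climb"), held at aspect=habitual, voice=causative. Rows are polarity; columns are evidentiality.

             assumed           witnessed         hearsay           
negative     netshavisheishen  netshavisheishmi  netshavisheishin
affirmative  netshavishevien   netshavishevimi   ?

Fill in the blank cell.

Attach aspect habitual -sh → netshavish.
Attach voice causative -e → netshavishe.
Attach polarity affirmative -vi → netshavishevi.
Attach evidentiality hearsay -ro (after vowel 'i') → netshavisheviro.
Apply vowel harmony: netshavisheviro → netshavishevire.

netshavishevire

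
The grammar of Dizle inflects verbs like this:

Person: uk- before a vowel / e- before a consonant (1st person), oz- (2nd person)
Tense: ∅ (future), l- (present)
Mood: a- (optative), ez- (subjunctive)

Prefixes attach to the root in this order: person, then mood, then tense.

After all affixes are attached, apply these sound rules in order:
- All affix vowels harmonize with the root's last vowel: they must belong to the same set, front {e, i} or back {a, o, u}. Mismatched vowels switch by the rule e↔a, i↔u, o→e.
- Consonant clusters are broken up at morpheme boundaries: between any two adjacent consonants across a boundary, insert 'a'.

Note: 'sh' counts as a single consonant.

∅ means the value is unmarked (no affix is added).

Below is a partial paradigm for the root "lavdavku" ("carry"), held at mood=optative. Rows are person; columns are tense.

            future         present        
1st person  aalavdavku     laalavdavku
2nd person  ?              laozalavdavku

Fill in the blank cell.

Attach person 2nd person oz- → ozlavdavku.
Attach mood optative a- → aozlavdavku.
tense = future: zero marking, form stays aozlavdavku.
Vowel harmony: no change.
Apply epenthesis: aozlavdavku → aozalavdavku.

aozalavdavku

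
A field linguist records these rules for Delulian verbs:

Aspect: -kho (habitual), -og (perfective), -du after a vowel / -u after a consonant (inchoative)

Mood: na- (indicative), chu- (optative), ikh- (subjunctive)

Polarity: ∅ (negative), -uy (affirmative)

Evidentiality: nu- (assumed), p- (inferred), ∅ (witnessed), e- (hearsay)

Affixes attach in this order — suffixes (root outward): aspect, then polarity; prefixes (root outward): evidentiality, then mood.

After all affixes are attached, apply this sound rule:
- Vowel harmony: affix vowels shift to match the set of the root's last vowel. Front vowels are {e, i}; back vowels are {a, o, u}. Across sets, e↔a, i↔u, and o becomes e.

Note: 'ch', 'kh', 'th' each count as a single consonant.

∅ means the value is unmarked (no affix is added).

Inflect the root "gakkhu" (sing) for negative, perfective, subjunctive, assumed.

ukhnugakkhuog

Attach evidentiality assumed nu- → nugakkhu.
Attach mood subjunctive ikh- → ikhnugakkhu.
Attach aspect perfective -og → ikhnugakkhuog.
polarity = negative: zero marking, form stays ikhnugakkhuog.
Apply vowel harmony: ikhnugakkhuog → ukhnugakkhuog.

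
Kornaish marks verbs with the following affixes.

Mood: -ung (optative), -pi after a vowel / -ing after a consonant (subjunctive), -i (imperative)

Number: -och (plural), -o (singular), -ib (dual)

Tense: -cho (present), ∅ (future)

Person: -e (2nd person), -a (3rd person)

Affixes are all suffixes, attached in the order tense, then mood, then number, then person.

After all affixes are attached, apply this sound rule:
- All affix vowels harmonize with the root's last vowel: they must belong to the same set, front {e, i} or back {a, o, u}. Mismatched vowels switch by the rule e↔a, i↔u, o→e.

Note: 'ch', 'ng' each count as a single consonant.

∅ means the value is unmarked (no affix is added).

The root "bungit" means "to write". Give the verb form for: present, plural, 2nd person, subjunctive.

bungitchepieche

Attach tense present -cho → bungitcho.
Attach mood subjunctive -pi (after vowel 'o') → bungitchopi.
Attach number plural -och → bungitchopioch.
Attach person 2nd person -e → bungitchopioche.
Apply vowel harmony: bungitchopioche → bungitchepieche.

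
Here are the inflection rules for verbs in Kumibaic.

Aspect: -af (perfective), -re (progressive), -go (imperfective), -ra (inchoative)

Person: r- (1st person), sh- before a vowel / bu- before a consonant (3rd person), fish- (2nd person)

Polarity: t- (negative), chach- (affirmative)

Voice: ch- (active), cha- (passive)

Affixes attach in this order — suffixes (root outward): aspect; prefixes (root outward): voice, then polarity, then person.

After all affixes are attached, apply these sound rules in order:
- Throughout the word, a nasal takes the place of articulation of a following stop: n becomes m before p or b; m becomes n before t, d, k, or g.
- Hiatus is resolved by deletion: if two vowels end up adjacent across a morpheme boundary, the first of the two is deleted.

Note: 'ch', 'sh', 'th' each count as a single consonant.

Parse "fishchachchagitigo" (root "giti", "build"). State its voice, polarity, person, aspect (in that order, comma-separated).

passive, affirmative, 2nd person, imperfective

Segment: fish-chach-cha-giti-go.
voice: cha- → passive.
polarity: chach- → affirmative.
person: fish- → 2nd person.
aspect: -go → imperfective.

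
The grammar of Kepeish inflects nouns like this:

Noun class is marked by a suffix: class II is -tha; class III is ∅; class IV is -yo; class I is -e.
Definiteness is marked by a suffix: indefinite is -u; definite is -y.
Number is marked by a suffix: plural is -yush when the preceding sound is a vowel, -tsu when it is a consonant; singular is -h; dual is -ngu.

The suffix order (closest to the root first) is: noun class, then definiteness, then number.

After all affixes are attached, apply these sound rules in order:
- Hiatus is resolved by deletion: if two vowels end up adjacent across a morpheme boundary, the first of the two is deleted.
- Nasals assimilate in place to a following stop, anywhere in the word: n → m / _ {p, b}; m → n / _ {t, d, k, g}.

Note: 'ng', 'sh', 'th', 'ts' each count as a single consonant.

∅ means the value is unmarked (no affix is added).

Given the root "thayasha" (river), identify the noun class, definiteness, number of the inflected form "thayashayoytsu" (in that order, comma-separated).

class IV, definite, plural

Segment: thayasha-yo-y-tsu.
noun class: -yo → class IV.
definiteness: -y → definite.
number: -yush/tsu → plural.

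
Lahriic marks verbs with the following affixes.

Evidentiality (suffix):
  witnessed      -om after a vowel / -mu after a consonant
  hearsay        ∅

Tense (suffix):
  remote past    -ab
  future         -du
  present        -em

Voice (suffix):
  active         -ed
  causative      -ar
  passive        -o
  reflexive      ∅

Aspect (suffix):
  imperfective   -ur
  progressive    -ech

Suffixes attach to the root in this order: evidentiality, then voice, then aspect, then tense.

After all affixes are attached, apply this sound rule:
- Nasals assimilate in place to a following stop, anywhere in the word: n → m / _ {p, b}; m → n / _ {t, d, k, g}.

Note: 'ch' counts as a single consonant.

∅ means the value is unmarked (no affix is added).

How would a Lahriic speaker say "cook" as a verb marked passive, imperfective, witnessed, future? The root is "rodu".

roduomourdu

Attach evidentiality witnessed -om (after vowel 'u') → roduom.
Attach voice passive -o → roduomo.
Attach aspect imperfective -ur → roduomour.
Attach tense future -du → roduomourdu.
Nasal assimilation: no change.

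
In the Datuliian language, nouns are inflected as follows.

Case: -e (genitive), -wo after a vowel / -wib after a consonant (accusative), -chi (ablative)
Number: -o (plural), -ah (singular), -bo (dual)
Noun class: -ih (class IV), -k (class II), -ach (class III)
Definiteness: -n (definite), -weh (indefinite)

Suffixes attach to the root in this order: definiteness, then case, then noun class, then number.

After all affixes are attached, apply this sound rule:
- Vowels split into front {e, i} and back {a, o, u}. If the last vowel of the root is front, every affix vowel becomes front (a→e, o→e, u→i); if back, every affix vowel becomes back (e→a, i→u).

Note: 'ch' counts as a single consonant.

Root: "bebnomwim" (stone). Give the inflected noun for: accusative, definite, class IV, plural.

Attach definiteness definite -n → bebnomwimn.
Attach case accusative -wib (after consonant 'n') → bebnomwimnwib.
Attach noun class class IV -ih → bebnomwimnwibih.
Attach number plural -o → bebnomwimnwibiho.
Apply vowel harmony: bebnomwimnwibiho → bebnomwimnwibihe.

bebnomwimnwibihe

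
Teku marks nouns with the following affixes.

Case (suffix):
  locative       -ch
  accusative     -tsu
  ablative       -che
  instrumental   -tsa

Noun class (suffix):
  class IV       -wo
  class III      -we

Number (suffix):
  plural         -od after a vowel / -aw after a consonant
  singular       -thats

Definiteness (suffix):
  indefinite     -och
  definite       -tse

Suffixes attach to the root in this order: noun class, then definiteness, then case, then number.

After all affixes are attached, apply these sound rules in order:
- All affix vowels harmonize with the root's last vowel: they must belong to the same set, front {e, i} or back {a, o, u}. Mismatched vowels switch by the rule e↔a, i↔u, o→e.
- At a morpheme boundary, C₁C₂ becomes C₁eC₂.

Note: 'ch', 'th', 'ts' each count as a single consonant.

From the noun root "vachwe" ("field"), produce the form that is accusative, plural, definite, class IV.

Attach noun class class IV -wo → vachwewo.
Attach definiteness definite -tse → vachwewotse.
Attach case accusative -tsu → vachwewotsetsu.
Attach number plural -od (after vowel 'u') → vachwewotsetsuod.
Apply vowel harmony: vachwewotsetsuod → vachwewetsetsied.
Epenthesis: no change.

vachwewetsetsied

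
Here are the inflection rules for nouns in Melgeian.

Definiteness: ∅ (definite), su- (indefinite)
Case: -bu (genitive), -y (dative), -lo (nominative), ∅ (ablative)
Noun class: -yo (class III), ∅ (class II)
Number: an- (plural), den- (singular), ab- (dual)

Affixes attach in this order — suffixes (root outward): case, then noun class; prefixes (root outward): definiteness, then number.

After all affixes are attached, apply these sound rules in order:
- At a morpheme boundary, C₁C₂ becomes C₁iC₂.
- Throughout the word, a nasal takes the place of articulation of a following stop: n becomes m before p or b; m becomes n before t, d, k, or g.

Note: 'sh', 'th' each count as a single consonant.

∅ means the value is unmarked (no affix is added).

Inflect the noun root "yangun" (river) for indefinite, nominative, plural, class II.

anisuyangunilo

Attach case nominative -lo → yangunlo.
Attach definiteness indefinite su- → suyangunlo.
Attach number plural an- → ansuyangunlo.
noun class = class II: zero marking, form stays ansuyangunlo.
Apply epenthesis: ansuyangunlo → anisuyangunilo.
Nasal assimilation: no change.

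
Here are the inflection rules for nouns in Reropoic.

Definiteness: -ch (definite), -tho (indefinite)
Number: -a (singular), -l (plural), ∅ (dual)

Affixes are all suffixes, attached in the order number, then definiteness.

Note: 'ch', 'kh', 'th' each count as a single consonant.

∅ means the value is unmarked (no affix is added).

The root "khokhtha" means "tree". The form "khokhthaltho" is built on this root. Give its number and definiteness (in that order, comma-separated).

Segment: khokhtha-l-tho.
number: -l → plural.
definiteness: -tho → indefinite.

plural, indefinite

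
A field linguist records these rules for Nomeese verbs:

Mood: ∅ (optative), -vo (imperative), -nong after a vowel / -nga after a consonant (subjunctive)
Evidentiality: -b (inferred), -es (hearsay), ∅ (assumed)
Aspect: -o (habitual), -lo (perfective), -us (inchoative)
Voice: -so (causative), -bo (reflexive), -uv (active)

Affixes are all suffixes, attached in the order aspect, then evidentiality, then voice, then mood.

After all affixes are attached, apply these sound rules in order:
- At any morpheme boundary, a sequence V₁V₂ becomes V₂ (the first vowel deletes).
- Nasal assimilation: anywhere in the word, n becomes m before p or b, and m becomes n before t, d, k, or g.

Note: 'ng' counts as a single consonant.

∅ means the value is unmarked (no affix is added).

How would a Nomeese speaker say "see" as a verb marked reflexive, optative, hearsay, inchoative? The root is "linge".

lingusesbo

Attach aspect inchoative -us → lingeus.
Attach evidentiality hearsay -es → lingeuses.
Attach voice reflexive -bo → lingeusesbo.
mood = optative: zero marking, form stays lingeusesbo.
Apply vowel deletion: lingeusesbo → lingusesbo.
Nasal assimilation: no change.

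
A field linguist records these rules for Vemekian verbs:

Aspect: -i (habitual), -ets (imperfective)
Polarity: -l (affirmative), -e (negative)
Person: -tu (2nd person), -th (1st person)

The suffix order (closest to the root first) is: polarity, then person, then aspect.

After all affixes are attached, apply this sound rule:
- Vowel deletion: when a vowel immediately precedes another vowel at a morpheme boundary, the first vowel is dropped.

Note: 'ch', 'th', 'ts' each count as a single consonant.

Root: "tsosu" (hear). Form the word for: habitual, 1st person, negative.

Attach polarity negative -e → tsosue.
Attach person 1st person -th → tsosueth.
Attach aspect habitual -i → tsosuethi.
Apply vowel deletion: tsosuethi → tsosethi.

tsosethi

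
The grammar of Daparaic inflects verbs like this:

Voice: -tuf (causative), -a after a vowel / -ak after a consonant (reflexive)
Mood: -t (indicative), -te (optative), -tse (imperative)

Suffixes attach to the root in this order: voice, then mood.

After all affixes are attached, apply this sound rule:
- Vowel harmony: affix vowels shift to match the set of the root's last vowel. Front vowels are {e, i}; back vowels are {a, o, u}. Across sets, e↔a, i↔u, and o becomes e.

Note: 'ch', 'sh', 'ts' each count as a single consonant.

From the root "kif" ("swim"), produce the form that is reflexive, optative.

kifekte

Attach voice reflexive -ak (after consonant 'f') → kifak.
Attach mood optative -te → kifakte.
Apply vowel harmony: kifakte → kifekte.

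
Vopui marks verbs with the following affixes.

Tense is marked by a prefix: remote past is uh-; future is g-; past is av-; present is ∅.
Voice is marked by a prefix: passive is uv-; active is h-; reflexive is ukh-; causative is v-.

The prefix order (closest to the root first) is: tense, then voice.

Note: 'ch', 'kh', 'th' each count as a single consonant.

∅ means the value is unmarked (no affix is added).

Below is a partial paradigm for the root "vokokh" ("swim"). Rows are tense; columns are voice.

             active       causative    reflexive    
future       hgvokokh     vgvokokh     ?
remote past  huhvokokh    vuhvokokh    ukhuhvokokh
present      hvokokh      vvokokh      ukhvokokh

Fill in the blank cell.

Attach tense future g- → gvokokh.
Attach voice reflexive ukh- → ukhgvokokh.

ukhgvokokh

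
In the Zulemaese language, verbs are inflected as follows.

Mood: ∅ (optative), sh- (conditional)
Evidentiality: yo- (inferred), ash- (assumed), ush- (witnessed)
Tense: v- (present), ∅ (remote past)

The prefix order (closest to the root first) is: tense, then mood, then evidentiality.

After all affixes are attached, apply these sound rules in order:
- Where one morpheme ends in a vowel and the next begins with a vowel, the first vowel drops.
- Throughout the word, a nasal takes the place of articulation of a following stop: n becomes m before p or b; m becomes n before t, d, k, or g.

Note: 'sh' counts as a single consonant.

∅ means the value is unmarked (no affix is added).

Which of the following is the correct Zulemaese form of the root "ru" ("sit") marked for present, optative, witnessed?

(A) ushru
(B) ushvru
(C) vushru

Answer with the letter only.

B

Attach tense present v- → vru.
mood = optative: zero marking, form stays vru.
Attach evidentiality witnessed ush- → ushvru.
Vowel deletion: no change.
Nasal assimilation: no change.
So the correct form is ushvru, option (B).
(A) ushru is wrong: it uses remote past instead of present for tense.
(C) vushru is wrong: it has the affixes in the wrong order.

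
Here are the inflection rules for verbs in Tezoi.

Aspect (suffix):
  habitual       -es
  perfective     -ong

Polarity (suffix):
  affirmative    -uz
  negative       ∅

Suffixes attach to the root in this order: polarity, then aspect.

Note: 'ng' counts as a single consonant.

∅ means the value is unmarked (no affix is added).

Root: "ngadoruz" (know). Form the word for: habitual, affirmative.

Attach polarity affirmative -uz → ngadoruzuz.
Attach aspect habitual -es → ngadoruzuzes.

ngadoruzuzes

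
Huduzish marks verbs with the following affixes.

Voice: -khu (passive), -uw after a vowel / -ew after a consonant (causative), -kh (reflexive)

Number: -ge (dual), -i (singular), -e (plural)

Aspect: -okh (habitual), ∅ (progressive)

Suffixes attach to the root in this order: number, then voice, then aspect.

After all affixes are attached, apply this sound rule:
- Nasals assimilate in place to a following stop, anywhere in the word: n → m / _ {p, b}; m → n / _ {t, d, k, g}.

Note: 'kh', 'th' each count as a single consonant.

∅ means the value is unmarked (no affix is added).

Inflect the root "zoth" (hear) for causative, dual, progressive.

zothgeuw

Attach number dual -ge → zothge.
Attach voice causative -uw (after vowel 'e') → zothgeuw.
aspect = progressive: zero marking, form stays zothgeuw.
Nasal assimilation: no change.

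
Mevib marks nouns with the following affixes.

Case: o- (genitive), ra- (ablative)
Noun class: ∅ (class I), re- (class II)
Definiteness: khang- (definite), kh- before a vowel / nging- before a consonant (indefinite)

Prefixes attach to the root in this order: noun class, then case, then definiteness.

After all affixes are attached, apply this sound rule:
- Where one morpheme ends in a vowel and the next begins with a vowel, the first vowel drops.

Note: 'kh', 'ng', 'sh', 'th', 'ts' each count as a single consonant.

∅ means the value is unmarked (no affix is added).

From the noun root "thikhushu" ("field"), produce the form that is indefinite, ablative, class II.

Attach noun class class II re- → rethikhushu.
Attach case ablative ra- → rarethikhushu.
Attach definiteness indefinite nging- (before consonant 'r') → ngingrarethikhushu.
Vowel deletion: no change.

ngingrarethikhushu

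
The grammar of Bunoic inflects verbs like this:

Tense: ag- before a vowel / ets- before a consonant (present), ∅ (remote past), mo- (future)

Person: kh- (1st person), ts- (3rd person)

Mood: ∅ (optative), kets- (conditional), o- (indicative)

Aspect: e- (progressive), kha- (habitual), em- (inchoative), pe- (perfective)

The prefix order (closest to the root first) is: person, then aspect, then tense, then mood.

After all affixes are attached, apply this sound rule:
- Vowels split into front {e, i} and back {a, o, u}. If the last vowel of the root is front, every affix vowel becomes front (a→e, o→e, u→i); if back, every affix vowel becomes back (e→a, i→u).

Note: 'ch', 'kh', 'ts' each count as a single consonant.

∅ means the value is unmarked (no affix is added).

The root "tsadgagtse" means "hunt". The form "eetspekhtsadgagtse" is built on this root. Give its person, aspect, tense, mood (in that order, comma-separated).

1st person, perfective, present, indicative

Segment: o-ets-pe-kh-tsadgagtse.
person: kh- → 1st person.
aspect: pe- → perfective.
tense: ag/ets- → present.
mood: o- → indicative.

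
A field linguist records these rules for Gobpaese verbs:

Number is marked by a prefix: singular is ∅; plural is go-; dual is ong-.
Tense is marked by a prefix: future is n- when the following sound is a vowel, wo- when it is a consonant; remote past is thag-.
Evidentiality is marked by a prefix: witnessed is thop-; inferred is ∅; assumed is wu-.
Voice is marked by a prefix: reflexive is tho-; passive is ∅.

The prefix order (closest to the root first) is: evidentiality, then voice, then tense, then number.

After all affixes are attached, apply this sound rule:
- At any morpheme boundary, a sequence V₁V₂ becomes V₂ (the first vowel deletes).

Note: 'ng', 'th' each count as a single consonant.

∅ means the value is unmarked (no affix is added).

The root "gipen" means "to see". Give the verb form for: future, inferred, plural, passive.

evidentiality = inferred: zero marking, form stays gipen.
voice = passive: zero marking, form stays gipen.
Attach tense future wo- (before consonant 'g') → wogipen.
Attach number plural go- → gowogipen.
Vowel deletion: no change.

gowogipen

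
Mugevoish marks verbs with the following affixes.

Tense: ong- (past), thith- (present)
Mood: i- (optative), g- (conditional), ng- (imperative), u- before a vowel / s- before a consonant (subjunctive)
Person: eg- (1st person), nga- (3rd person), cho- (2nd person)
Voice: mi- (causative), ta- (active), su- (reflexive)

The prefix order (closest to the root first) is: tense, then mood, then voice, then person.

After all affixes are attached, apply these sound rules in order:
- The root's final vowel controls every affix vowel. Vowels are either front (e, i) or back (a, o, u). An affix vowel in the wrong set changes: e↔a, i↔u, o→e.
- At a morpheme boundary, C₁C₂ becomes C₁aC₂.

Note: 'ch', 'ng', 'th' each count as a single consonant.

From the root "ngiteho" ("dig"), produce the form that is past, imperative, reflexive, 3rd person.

Attach tense past ong- → ongngiteho.
Attach mood imperative ng- → ngongngiteho.
Attach voice reflexive su- → sungongngiteho.
Attach person 3rd person nga- → ngasungongngiteho.
Vowel harmony: no change.
Apply epenthesis: ngasungongngiteho → ngasungongangiteho.

ngasungongangiteho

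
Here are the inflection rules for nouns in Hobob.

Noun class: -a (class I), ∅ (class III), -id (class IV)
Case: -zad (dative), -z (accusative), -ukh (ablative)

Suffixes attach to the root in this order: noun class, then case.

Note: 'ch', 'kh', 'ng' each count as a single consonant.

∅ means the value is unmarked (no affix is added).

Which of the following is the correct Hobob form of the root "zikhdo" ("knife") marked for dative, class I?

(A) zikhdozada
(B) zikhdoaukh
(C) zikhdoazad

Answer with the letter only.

C

Attach noun class class I -a → zikhdoa.
Attach case dative -zad → zikhdoazad.
So the correct form is zikhdoazad, option (C).
(A) zikhdozada is wrong: it has the affixes in the wrong order.
(B) zikhdoaukh is wrong: it uses ablative instead of dative for case.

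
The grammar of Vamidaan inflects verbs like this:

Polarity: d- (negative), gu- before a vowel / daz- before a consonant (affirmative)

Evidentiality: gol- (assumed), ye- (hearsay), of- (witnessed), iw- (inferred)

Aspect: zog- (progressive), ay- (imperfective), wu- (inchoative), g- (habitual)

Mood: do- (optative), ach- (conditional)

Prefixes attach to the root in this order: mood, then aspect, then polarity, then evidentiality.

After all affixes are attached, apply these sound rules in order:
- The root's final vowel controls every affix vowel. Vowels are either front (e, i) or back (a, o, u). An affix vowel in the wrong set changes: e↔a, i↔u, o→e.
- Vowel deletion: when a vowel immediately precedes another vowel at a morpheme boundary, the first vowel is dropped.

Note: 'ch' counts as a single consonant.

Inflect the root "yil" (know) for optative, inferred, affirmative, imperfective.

Attach mood optative do- → doyil.
Attach aspect imperfective ay- → aydoyil.
Attach polarity affirmative gu- (before vowel 'a') → guaydoyil.
Attach evidentiality inferred iw- → iwguaydoyil.
Apply vowel harmony: iwguaydoyil → iwgieydeyil.
Apply vowel deletion: iwgieydeyil → iwgeydeyil.

iwgeydeyil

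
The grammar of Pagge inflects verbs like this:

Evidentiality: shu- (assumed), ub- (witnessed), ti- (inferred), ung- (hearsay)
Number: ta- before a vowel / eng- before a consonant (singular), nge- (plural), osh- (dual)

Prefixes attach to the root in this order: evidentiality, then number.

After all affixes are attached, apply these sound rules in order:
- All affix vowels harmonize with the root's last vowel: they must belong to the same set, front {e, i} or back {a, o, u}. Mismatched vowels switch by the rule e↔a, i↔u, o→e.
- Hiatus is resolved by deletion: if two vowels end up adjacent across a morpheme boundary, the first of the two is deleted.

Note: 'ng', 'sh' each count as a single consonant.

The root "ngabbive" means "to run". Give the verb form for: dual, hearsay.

Attach evidentiality hearsay ung- → ungngabbive.
Attach number dual osh- → oshungngabbive.
Apply vowel harmony: oshungngabbive → eshingngabbive.
Vowel deletion: no change.

eshingngabbive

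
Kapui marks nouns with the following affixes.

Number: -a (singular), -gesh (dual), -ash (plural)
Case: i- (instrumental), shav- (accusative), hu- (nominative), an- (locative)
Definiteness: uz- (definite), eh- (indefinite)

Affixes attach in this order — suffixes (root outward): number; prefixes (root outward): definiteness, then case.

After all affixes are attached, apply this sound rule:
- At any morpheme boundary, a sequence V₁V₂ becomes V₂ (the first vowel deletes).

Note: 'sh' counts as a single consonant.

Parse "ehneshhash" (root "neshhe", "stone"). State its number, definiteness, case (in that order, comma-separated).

plural, indefinite, instrumental

Segment: i-eh-neshhe-ash.
number: -ash → plural.
definiteness: eh- → indefinite.
case: i- → instrumental.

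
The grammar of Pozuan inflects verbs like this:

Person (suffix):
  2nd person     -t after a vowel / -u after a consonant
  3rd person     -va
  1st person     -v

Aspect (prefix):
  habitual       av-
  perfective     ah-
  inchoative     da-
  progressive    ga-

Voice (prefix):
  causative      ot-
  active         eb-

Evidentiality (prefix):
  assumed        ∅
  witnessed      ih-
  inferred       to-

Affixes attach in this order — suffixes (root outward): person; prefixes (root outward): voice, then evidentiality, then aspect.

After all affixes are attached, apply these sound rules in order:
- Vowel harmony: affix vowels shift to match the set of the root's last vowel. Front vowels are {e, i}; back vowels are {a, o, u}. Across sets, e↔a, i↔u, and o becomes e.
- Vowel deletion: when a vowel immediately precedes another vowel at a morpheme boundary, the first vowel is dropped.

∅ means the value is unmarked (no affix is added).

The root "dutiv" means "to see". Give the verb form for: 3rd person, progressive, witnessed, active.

Attach voice active eb- → ebdutiv.
Attach evidentiality witnessed ih- → ihebdutiv.
Attach person 3rd person -va → ihebdutivva.
Attach aspect progressive ga- → gaihebdutivva.
Apply vowel harmony: gaihebdutivva → geihebdutivve.
Apply vowel deletion: geihebdutivve → gihebdutivve.

gihebdutivve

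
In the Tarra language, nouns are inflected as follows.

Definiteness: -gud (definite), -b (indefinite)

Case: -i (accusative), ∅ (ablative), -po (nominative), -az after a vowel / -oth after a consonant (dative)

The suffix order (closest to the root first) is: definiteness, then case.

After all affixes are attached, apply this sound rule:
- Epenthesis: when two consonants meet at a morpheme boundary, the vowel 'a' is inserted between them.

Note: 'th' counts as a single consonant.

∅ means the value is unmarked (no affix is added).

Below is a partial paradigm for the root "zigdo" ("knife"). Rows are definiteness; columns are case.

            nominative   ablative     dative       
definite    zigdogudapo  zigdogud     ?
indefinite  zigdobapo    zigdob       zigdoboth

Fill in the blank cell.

zigdogudoth

Attach definiteness definite -gud → zigdogud.
Attach case dative -oth (after consonant 'd') → zigdogudoth.
Epenthesis: no change.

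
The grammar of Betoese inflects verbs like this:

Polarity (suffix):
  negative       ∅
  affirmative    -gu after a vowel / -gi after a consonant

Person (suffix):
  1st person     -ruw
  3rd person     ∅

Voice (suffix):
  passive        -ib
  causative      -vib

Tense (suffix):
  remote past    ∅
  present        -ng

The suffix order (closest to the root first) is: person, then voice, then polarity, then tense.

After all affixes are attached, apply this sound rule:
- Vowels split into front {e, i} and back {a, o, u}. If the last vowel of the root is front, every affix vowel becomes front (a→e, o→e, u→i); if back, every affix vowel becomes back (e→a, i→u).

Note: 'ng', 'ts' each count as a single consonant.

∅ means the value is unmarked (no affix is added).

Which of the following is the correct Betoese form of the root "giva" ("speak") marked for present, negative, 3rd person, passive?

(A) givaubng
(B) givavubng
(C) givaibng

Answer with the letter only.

A

person = 3rd person: zero marking, form stays giva.
Attach voice passive -ib → givaib.
polarity = negative: zero marking, form stays givaib.
Attach tense present -ng → givaibng.
Apply vowel harmony: givaibng → givaubng.
So the correct form is givaubng, option (A).
(B) givavubng is wrong: it uses causative instead of passive for voice.
(C) givaibng is wrong: it fails to apply the sound rule(s).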